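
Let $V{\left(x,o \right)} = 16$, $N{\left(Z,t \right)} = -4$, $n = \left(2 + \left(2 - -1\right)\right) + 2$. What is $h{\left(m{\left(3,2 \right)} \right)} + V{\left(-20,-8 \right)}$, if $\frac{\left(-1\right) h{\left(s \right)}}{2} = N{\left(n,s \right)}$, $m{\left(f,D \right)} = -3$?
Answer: $24$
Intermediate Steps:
$n = 7$ ($n = \left(2 + \left(2 + 1\right)\right) + 2 = \left(2 + 3\right) + 2 = 5 + 2 = 7$)
$h{\left(s \right)} = 8$ ($h{\left(s \right)} = \left(-2\right) \left(-4\right) = 8$)
$h{\left(m{\left(3,2 \right)} \right)} + V{\left(-20,-8 \right)} = 8 + 16 = 24$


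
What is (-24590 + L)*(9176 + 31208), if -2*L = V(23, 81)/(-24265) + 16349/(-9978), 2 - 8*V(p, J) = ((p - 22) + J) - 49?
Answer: -120211825858592356/121058085 ≈ -9.9301e+8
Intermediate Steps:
V(p, J) = 73/8 - J/8 - p/8 (V(p, J) = ¼ - (((p - 22) + J) - 49)/8 = ¼ - (((-22 + p) + J) - 49)/8 = ¼ - ((-22 + J + p) - 49)/8 = ¼ - (-71 + J + p)/8 = ¼ + (71/8 - J/8 - p/8) = 73/8 - J/8 - p/8)
L = 1586679281/1936929360 (L = -((73/8 - ⅛*81 - ⅛*23)/(-24265) + 16349/(-9978))/2 = -((73/8 - 81/8 - 23/8)*(-1/24265) + 16349*(-1/9978))/2 = -(-31/8*(-1/24265) - 16349/9978)/2 = -(31/194120 - 16349/9978)/2 = -½*(-1586679281/968464680) = 1586679281/1936929360 ≈ 0.81917)
(-24590 + L)*(9176 + 31208) = (-24590 + 1586679281/1936929360)*(9176 + 31208) = -47627506283119/1936929360*40384 = -120211825858592356/121058085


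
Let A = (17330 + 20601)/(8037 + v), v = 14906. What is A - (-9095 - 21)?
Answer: 209186319/22943 ≈ 9117.7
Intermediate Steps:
A = 37931/22943 (A = (17330 + 20601)/(8037 + 14906) = 37931/22943 ≈ 1.6533)
A - (-9095 - 21) = 37931/22943 - (-9095 - 21) = 37931/22943 - 1*(-9116) = 37931/22943 + 9116 = 209186319/22943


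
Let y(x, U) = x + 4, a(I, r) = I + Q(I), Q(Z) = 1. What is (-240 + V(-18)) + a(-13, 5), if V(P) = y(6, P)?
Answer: -242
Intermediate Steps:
a(I, r) = 1 + I (a(I, r) = I + 1 = 1 + I)
y(x, U) = 4 + x
V(P) = 10 (V(P) = 4 + 6 = 10)
(-240 + V(-18)) + a(-13, 5) = (-240 + 10) + (1 - 13) = -230 - 12 = -242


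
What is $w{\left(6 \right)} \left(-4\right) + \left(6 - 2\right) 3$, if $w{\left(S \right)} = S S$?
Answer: $-132$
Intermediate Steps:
$w{\left(S \right)} = S^{2}$
$w{\left(6 \right)} \left(-4\right) + \left(6 - 2\right) 3 = 6^{2} \left(-4\right) + \left(6 - 2\right) 3 = 36 \left(-4\right) + 4 \cdot 3 = -144 + 12 = -132$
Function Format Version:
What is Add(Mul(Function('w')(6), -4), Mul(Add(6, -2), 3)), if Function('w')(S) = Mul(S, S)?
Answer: -132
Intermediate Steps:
Function('w')(S) = Pow(S, 2)
Add(Mul(Function('w')(6), -4), Mul(Add(6, -2), 3)) = Add(Mul(Pow(6, 2), -4), Mul(Add(6, -2), 3)) = Add(Mul(36, -4), Mul(4, 3)) = Add(-144, 12) = -132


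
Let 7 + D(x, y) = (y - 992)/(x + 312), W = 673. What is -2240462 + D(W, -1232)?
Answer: -2206864189/985 ≈ -2.2405e+6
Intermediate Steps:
D(x, y) = -7 + (-992 + y)/(312 + x) (D(x, y) = -7 + (y - 992)/(x + 312) = -7 + (-992 + y)/(312 + x))
-2240462 + D(W, -1232) = -2240462 + (-3176 - 1232 - 7*673)/(312 + 673) = -2240462 + (-3176 - 1232 - 4711)/985 = -2240462 + (1/985)*(-9119) = -2240462 - 9119/985 = -2206864189/985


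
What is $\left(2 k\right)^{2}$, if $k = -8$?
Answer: $256$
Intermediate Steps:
$\left(2 k\right)^{2} = \left(2 \left(-8\right)\right)^{2} = \left(-16\right)^{2} = 256$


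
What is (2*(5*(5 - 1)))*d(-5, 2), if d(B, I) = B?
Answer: -200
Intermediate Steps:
(2*(5*(5 - 1)))*d(-5, 2) = (2*(5*(5 - 1)))*(-5) = (2*(5*4))*(-5) = (2*20)*(-5) = 40*(-5) = -200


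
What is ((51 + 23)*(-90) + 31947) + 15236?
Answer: 40523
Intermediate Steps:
((51 + 23)*(-90) + 31947) + 15236 = (74*(-90) + 31947) + 15236 = (-6660 + 31947) + 15236 = 25287 + 15236 = 40523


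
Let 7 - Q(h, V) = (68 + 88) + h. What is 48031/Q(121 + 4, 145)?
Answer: -48031/274 ≈ -175.30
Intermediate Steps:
Q(h, V) = -149 - h (Q(h, V) = 7 - ((68 + 88) + h) = 7 - (156 + h) = 7 + (-156 - h) = -149 - h)
48031/Q(121 + 4, 145) = 48031/(-149 - (121 + 4)) = 48031/(-149 - 1*125) = 48031/(-149 - 125) = 48031/(-274) = 48031*(-1/274) = -48031/274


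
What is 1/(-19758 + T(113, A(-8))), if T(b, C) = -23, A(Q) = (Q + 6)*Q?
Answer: -1/19781 ≈ -5.0554e-5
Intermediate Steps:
A(Q) = Q*(6 + Q) (A(Q) = (6 + Q)*Q = Q*(6 + Q))
1/(-19758 + T(113, A(-8))) = 1/(-19758 - 23) = 1/(-19781) = -1/19781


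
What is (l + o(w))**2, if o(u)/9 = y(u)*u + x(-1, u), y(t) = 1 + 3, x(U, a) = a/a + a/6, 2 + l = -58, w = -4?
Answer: 40401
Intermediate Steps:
l = -60 (l = -2 - 58 = -60)
x(U, a) = 1 + a/6 (x(U, a) = 1 + a*(1/6) = 1 + a/6)
y(t) = 4
o(u) = 9 + 75*u/2 (o(u) = 9*(4*u + (1 + u/6)) = 9*(1 + 25*u/6) = 9 + 75*u/2)
(l + o(w))**2 = (-60 + (9 + (75/2)*(-4)))**2 = (-60 + (9 - 150))**2 = (-60 - 141)**2 = (-201)**2 = 40401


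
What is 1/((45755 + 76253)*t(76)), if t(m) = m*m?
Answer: 1/704718208 ≈ 1.4190e-9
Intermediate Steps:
t(m) = m²
1/((45755 + 76253)*t(76)) = 1/((45755 + 76253)*(76²)) = 1/(122008*5776) = (1/122008)*(1/5776) = 1/704718208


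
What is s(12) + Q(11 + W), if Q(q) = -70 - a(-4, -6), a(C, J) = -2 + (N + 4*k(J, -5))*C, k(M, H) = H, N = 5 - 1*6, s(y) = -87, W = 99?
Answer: -239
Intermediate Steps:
N = -1 (N = 5 - 6 = -1)
a(C, J) = -2 - 21*C (a(C, J) = -2 + (-1 + 4*(-5))*C = -2 + (-1 - 20)*C = -2 - 21*C)
Q(q) = -152 (Q(q) = -70 - (-2 - 21*(-4)) = -70 - (-2 + 84) = -70 - 1*82 = -70 - 82 = -152)
s(12) + Q(11 + W) = -87 - 152 = -239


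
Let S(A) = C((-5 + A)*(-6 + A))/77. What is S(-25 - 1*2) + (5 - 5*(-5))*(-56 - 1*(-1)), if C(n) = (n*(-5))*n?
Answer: -518430/7 ≈ -74061.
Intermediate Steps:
C(n) = -5*n**2 (C(n) = (-5*n)*n = -5*n**2)
S(A) = -5*(-6 + A)**2*(-5 + A)**2/77
S(-25 - 1*2) + (5 - 5*(-5))*(-56 - 1*(-1)) = -5*(30 + (-25 - 1*2)**2 - 11*(-25 - 1*2))**2/77 + (5 - 5*(-5))*(-56 - 1*(-1)) = -5*(30 + (-25 - 2)**2 - 11*(-25 - 2))**2/77 + (5 + 25)*(-56 + 1) = -5*(30 + (-27)**2 - 11*(-27))**2/77 + 30*(-55) = -5*(30 + 729 + 297)**2/77 - 1650 = -5/77*1056**2 - 1650 = -5/77*1115136 - 1650 = -506880/7 - 1650 = -518430/7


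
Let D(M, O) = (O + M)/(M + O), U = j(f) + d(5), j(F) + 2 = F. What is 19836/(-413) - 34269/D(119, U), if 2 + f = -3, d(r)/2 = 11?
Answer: -14172933/413 ≈ -34317.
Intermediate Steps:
d(r) = 22 (d(r) = 2*11 = 22)
f = -5 (f = -2 - 3 = -5)
j(F) = -2 + F
U = 15 (U = (-2 - 5) + 22 = -7 + 22 = 15)
D(M, O) = 1 (D(M, O) = (M + O)/(M + O) = 1)
19836/(-413) - 34269/D(119, U) = 19836/(-413) - 34269/1 = 19836*(-1/413) - 34269*1 = -19836/413 - 34269 = -14172933/413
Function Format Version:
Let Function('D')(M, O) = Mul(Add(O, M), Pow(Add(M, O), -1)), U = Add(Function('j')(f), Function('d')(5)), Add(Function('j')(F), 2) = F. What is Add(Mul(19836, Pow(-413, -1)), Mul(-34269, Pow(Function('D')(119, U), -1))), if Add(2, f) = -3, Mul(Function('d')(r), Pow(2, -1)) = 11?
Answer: Rational(-14172933, 413) ≈ -34317.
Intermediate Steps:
Function('d')(r) = 22 (Function('d')(r) = Mul(2, 11) = 22)
f = -5 (f = Add(-2, -3) = -5)
Function('j')(F) = Add(-2, F)
U = 15 (U = Add(Add(-2, -5), 22) = Add(-7, 22) = 15)
Function('D')(M, O) = 1 (Function('D')(M, O) = Mul(Add(M, O), Pow(Add(M, O), -1)) = 1)
Add(Mul(19836, Pow(-413, -1)), Mul(-34269, Pow(Function('D')(119, U), -1))) = Add(Mul(19836, Pow(-413, -1)), Mul(-34269, Pow(1, -1))) = Add(Mul(19836, Rational(-1, 413)), Mul(-34269, 1)) = Add(Rational(-19836, 413), -34269) = Rational(-14172933, 413)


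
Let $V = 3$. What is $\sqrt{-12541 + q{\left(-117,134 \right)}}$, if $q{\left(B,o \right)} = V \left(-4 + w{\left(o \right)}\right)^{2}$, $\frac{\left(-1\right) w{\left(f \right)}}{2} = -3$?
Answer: $i \sqrt{12529} \approx 111.93 i$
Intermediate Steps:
$w{\left(f \right)} = 6$ ($w{\left(f \right)} = \left(-2\right) \left(-3\right) = 6$)
$q{\left(B,o \right)} = 12$ ($q{\left(B,o \right)} = 3 \left(-4 + 6\right)^{2} = 3 \cdot 2^{2} = 3 \cdot 4 = 12$)
$\sqrt{-12541 + q{\left(-117,134 \right)}} = \sqrt{-12541 + 12} = \sqrt{-12529} = i \sqrt{12529}$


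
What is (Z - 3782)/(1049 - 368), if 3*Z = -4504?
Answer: -15850/2043 ≈ -7.7582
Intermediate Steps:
Z = -4504/3 (Z = (1/3)*(-4504) = -4504/3 ≈ -1501.3)
(Z - 3782)/(1049 - 368) = (-4504/3 - 3782)/(1049 - 368) = -15850/3/681 = -15850/3*1/681 = -15850/2043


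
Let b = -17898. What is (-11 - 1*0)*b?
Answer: 196878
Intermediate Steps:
(-11 - 1*0)*b = (-11 - 1*0)*(-17898) = (-11 + 0)*(-17898) = -11*(-17898) = 196878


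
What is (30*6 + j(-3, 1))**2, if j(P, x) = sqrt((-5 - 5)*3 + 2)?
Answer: 32372 + 720*I*sqrt(7) ≈ 32372.0 + 1904.9*I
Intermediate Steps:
j(P, x) = 2*I*sqrt(7) (j(P, x) = sqrt(-10*3 + 2) = sqrt(-30 + 2) = sqrt(-28) = 2*I*sqrt(7))
(30*6 + j(-3, 1))**2 = (30*6 + 2*I*sqrt(7))**2 = (180 + 2*I*sqrt(7))**2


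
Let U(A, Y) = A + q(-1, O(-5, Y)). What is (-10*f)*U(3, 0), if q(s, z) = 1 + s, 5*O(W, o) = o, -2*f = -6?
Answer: -90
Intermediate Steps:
f = 3 (f = -½*(-6) = 3)
O(W, o) = o/5
U(A, Y) = A (U(A, Y) = A + (1 - 1) = A + 0 = A)
(-10*f)*U(3, 0) = -10*3*3 = -30*3 = -90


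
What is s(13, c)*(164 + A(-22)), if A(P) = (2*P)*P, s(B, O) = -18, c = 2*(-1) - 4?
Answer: -20376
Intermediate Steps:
c = -6 (c = -2 - 4 = -6)
A(P) = 2*P²
s(13, c)*(164 + A(-22)) = -18*(164 + 2*(-22)²) = -18*(164 + 2*484) = -18*(164 + 968) = -18*1132 = -20376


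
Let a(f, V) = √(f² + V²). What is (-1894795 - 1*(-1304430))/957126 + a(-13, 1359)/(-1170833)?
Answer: -590365/957126 - 5*√73882/1170833 ≈ -0.61797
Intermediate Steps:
a(f, V) = √(V² + f²)
(-1894795 - 1*(-1304430))/957126 + a(-13, 1359)/(-1170833) = (-1894795 - 1*(-1304430))/957126 + √(1359² + (-13)²)/(-1170833) = (-1894795 + 1304430)*(1/957126) + √(1846881 + 169)*(-1/1170833) = -590365*1/957126 + √1847050*(-1/1170833) = -590365/957126 + (5*√73882)*(-1/1170833) = -590365/957126 - 5*√73882/1170833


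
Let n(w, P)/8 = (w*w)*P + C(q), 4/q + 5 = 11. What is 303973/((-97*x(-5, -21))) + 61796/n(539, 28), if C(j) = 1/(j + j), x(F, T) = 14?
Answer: -9890739424931/44187086090 ≈ -223.84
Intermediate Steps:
q = ⅔ (q = 4/(-5 + 11) = 4/6 = 4*(⅙) = ⅔ ≈ 0.66667)
C(j) = 1/(2*j)
n(w, P) = 6 + 8*P*w² (n(w, P) = 8*((w*w)*P + 1/(2*(⅔))) = 8*(w²*P + (½)*(3/2)) = 8*(P*w² + ¾) = 8*(¾ + P*w²) = 6 + 8*P*w²)
303973/((-97*x(-5, -21))) + 61796/n(539, 28) = 303973/((-97*14)) + 61796/(6 + 8*28*539²) = 303973/(-1358) + 61796/(6 + 8*28*290521) = 303973*(-1/1358) + 61796/(6 + 65076704) = -303973/1358 + 61796/65076710 = -303973/1358 + 61796*(1/65076710) = -303973/1358 + 30898/32538355 = -9890739424931/44187086090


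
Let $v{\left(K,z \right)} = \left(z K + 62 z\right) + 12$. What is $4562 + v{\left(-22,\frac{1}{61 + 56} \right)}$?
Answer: $\frac{535198}{117} \approx 4574.3$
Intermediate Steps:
$v{\left(K,z \right)} = 12 + 62 z + K z$ ($v{\left(K,z \right)} = \left(K z + 62 z\right) + 12 = \left(62 z + K z\right) + 12 = 12 + 62 z + K z$)
$4562 + v{\left(-22,\frac{1}{61 + 56} \right)} = 4562 + \left(12 + \frac{62}{61 + 56} - \frac{22}{61 + 56}\right) = 4562 + \left(12 + \frac{62}{117} - \frac{22}{117}\right) = 4562 + \frac{1444}{117} = \frac{535198}{117}$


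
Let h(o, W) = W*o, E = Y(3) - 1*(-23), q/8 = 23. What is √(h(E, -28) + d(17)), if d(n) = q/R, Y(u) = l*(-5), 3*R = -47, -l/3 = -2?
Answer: 2*√101755/47 ≈ 13.574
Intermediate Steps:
l = 6 (l = -3*(-2) = 6)
R = -47/3 (R = (⅓)*(-47) = -47/3 ≈ -15.667)
q = 184 (q = 8*23 = 184)
Y(u) = -30 (Y(u) = 6*(-5) = -30)
d(n) = -552/47 (d(n) = 184/(-47/3) = 184*(-3/47) = -552/47)
E = -7 (E = -30 - 1*(-23) = -30 + 23 = -7)
√(h(E, -28) + d(17)) = √(-28*(-7) - 552/47) = √(196 - 552/47) = √(8660/47) = 2*√101755/47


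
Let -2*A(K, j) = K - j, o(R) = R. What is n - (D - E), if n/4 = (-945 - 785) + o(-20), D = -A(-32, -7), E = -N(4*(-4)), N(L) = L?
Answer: -13943/2 ≈ -6971.5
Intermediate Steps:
A(K, j) = j/2 - K/2 (A(K, j) = -(K - j)/2 = j/2 - K/2)
E = 16 (E = -4*(-4) = -1*(-16) = 16)
D = -25/2 (D = -((½)*(-7) - ½*(-32)) = -(-7/2 + 16) = -1*25/2 = -25/2 ≈ -12.500)
n = -7000 (n = 4*((-945 - 785) - 20) = 4*(-1730 - 20) = 4*(-1750) = -7000)
n - (D - E) = -7000 - (-25/2 - 1*16) = -7000 - (-25/2 - 16) = -7000 - 1*(-57/2) = -7000 + 57/2 = -13943/2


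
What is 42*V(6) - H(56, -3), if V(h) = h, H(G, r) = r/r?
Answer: 251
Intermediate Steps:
H(G, r) = 1
42*V(6) - H(56, -3) = 42*6 - 1*1 = 252 - 1 = 251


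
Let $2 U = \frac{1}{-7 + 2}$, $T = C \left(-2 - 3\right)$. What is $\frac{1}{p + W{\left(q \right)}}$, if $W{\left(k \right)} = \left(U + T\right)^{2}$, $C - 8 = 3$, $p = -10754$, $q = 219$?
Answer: $- \frac{100}{771799} \approx -0.00012957$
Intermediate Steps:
$C = 11$ ($C = 8 + 3 = 11$)
$T = -55$ ($T = 11 \left(-2 - 3\right) = 11 \left(-5\right) = -55$)
$U = - \frac{1}{10}$ ($U = \frac{1}{2 \left(-7 + 2\right)} = \frac{1}{2 \left(-5\right)} = \frac{1}{2} \left(- \frac{1}{5}\right) = - \frac{1}{10} \approx -0.1$)
$W{\left(k \right)} = \frac{303601}{100}$ ($W{\left(k \right)} = \left(- \frac{1}{10} - 55\right)^{2} = \left(- \frac{551}{10}\right)^{2} = \frac{303601}{100}$)
$\frac{1}{p + W{\left(q \right)}} = \frac{1}{-10754 + \frac{303601}{100}} = \frac{1}{- \frac{771799}{100}} = - \frac{100}{771799}$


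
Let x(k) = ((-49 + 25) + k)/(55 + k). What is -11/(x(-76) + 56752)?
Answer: -231/1191892 ≈ -0.00019381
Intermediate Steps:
x(k) = (-24 + k)/(55 + k)
-11/(x(-76) + 56752) = -11/((-24 - 76)/(55 - 76) + 56752) = -11/(-100/(-21) + 56752) = -11/(-1/21*(-100) + 56752) = -11/(100/21 + 56752) = -11/(1191892/21) = (21/1191892)*(-11) = -231/1191892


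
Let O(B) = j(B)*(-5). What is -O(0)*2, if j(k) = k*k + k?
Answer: 0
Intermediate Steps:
j(k) = k + k² (j(k) = k² + k = k + k²)
O(B) = -5*B*(1 + B) (O(B) = (B*(1 + B))*(-5) = -5*B*(1 + B))
-O(0)*2 = -(-5)*0*(1 + 0)*2 = -(-5)*0*2 = -1*0*2 = 0*2 = 0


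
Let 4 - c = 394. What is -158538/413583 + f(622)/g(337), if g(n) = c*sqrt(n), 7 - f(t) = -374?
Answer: -52846/137861 - 127*sqrt(337)/43810 ≈ -0.43654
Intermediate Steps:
c = -390 (c = 4 - 1*394 = 4 - 394 = -390)
f(t) = 381 (f(t) = 7 - 1*(-374) = 7 + 374 = 381)
g(n) = -390*sqrt(n)
-158538/413583 + f(622)/g(337) = -158538/413583 + 381/((-390*sqrt(337))) = -158538*1/413583 + 381*(-sqrt(337)/131430) = -52846/137861 - 127*sqrt(337)/43810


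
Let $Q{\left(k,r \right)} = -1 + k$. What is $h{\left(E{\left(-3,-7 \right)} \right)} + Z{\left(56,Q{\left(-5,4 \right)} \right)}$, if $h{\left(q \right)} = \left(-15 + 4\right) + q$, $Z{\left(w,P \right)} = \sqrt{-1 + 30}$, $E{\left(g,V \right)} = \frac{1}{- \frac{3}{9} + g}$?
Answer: $- \frac{113}{10} + \sqrt{29} \approx -5.9148$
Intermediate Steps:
$E{\left(g,V \right)} = \frac{1}{- \frac{1}{3} + g}$ ($E{\left(g,V \right)} = \frac{1}{\left(-3\right) \frac{1}{9} + g} = \frac{1}{- \frac{1}{3} + g}$)
$Z{\left(w,P \right)} = \sqrt{29}$
$h{\left(q \right)} = -11 + q$
$h{\left(E{\left(-3,-7 \right)} \right)} + Z{\left(56,Q{\left(-5,4 \right)} \right)} = \left(-11 + \frac{3}{-1 + 3 \left(-3\right)}\right) + \sqrt{29} = \left(-11 + \frac{3}{-1 - 9}\right) + \sqrt{29} = \left(-11 + \frac{3}{-10}\right) + \sqrt{29} = \left(-11 + 3 \left(- \frac{1}{10}\right)\right) + \sqrt{29} = \left(-11 - \frac{3}{10}\right) + \sqrt{29} = - \frac{113}{10} + \sqrt{29}$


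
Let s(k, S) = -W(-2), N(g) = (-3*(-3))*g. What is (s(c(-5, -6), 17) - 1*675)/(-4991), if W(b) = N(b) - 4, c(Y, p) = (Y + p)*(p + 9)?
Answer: 653/4991 ≈ 0.13084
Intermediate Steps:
c(Y, p) = (9 + p)*(Y + p) (c(Y, p) = (Y + p)*(9 + p) = (9 + p)*(Y + p))
N(g) = 9*g
W(b) = -4 + 9*b (W(b) = 9*b - 4 = -4 + 9*b)
s(k, S) = 22 (s(k, S) = -(-4 + 9*(-2)) = -(-4 - 18) = -1*(-22) = 22)
(s(c(-5, -6), 17) - 1*675)/(-4991) = (22 - 1*675)/(-4991) = (22 - 675)*(-1/4991) = -653*(-1/4991) = 653/4991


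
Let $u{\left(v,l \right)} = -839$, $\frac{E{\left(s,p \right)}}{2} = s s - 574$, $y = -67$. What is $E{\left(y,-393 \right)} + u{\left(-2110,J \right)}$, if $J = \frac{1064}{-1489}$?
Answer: $6991$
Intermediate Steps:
$J = - \frac{1064}{1489}$ ($J = 1064 \left(- \frac{1}{1489}\right) = - \frac{1064}{1489} \approx -0.71457$)
$E{\left(s,p \right)} = -1148 + 2 s^{2}$ ($E{\left(s,p \right)} = 2 \left(s s - 574\right) = 2 \left(s^{2} - 574\right) = 2 \left(-574 + s^{2}\right) = -1148 + 2 s^{2}$)
$E{\left(y,-393 \right)} + u{\left(-2110,J \right)} = \left(-1148 + 2 \left(-67\right)^{2}\right) - 839 = \left(-1148 + 2 \cdot 4489\right) - 839 = \left(-1148 + 8978\right) - 839 = 7830 - 839 = 6991$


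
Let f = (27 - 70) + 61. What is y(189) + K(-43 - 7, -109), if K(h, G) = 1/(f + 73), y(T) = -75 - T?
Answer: -24023/91 ≈ -263.99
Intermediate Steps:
f = 18 (f = -43 + 61 = 18)
K(h, G) = 1/91 (K(h, G) = 1/(18 + 73) = 1/91)
y(189) + K(-43 - 7, -109) = (-75 - 1*189) + 1/91 = (-75 - 189) + 1/91 = -264 + 1/91 = -24023/91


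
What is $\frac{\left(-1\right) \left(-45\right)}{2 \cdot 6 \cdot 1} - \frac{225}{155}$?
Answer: $\frac{285}{124} \approx 2.2984$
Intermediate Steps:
$\frac{\left(-1\right) \left(-45\right)}{2 \cdot 6 \cdot 1} - \frac{225}{155} = \frac{45}{12 \cdot 1} - \frac{45}{31} = \frac{45}{12} - \frac{45}{31} = 45 \cdot \frac{1}{12} - \frac{45}{31} = \frac{15}{4} - \frac{45}{31} = \frac{285}{124}$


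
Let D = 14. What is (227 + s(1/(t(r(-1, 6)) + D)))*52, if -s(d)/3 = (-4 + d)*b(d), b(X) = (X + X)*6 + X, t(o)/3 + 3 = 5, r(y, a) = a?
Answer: 1220453/100 ≈ 12205.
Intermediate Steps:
t(o) = 6 (t(o) = -9 + 3*5 = -9 + 15 = 6)
b(X) = 13*X (b(X) = (2*X)*6 + X = 12*X + X = 13*X)
s(d) = -39*d*(-4 + d) (s(d) = -3*(-4 + d)*13*d = -39*d*(-4 + d))
(227 + s(1/(t(r(-1, 6)) + D)))*52 = (227 + 39*(4 - 1/(6 + 14))/(6 + 14))*52 = (227 + 39*(4 - 1/20)/20)*52 = (227 + 39*(1/20)*(4 - 1*1/20))*52 = (227 + 39*(1/20)*(4 - 1/20))*52 = (227 + 39*(1/20)*(79/20))*52 = (227 + 3081/400)*52 = (93881/400)*52 = 1220453/100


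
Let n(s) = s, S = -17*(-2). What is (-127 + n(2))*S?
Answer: -4250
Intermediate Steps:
S = 34
(-127 + n(2))*S = (-127 + 2)*34 = -125*34 = -4250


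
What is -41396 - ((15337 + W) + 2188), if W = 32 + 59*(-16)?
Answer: -58009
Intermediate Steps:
W = -912 (W = 32 - 944 = -912)
-41396 - ((15337 + W) + 2188) = -41396 - ((15337 - 912) + 2188) = -41396 - (14425 + 2188) = -41396 - 1*16613 = -41396 - 16613 = -58009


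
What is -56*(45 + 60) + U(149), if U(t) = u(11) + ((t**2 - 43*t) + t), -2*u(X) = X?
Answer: 20115/2 ≈ 10058.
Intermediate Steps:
u(X) = -X/2
U(t) = -11/2 + t**2 - 42*t (U(t) = -1/2*11 + ((t**2 - 43*t) + t) = -11/2 + (t**2 - 42*t) = -11/2 + t**2 - 42*t)
-56*(45 + 60) + U(149) = -56*(45 + 60) + (-11/2 + 149**2 - 42*149) = -56*105 + (-11/2 + 22201 - 6258) = -5880 + 31875/2 = 20115/2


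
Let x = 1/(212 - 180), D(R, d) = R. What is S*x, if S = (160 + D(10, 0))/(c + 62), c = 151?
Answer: 85/3408 ≈ 0.024941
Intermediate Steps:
S = 170/213 (S = (160 + 10)/(151 + 62) = 170/213 ≈ 0.79812)
x = 1/32 ≈ 0.031250
S*x = (170/213)*(1/32) = 85/3408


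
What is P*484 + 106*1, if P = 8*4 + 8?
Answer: 19466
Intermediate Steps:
P = 40 (P = 32 + 8 = 40)
P*484 + 106*1 = 40*484 + 106*1 = 19360 + 106 = 19466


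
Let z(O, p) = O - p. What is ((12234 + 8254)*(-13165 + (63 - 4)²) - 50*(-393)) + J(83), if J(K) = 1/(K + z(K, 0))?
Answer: -32932099571/166 ≈ -1.9839e+8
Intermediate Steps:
J(K) = 1/(2*K) (J(K) = 1/(K + (K - 1*0)) = 1/(K + (K + 0)) = 1/(K + K) = 1/(2*K))
((12234 + 8254)*(-13165 + (63 - 4)²) - 50*(-393)) + J(83) = ((12234 + 8254)*(-13165 + (63 - 4)²) - 50*(-393)) + (½)/83 = (20488*(-13165 + 59²) + 19650) + (½)*(1/83) = (20488*(-13165 + 3481) + 19650) + 1/166 = (20488*(-9684) + 19650) + 1/166 = (-198405792 + 19650) + 1/166 = -198386142 + 1/166 = -32932099571/166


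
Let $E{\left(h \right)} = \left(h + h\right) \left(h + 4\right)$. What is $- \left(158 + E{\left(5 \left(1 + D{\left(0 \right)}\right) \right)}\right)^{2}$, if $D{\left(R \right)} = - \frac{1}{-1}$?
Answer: $-191844$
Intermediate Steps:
$D{\left(R \right)} = 1$ ($D{\left(R \right)} = \left(-1\right) \left(-1\right) = 1$)
$E{\left(h \right)} = 2 h \left(4 + h\right)$
$- \left(158 + E{\left(5 \left(1 + D{\left(0 \right)}\right) \right)}\right)^{2} = - \left(158 + 2 \cdot 5 \left(1 + 1\right) \left(4 + 5 \left(1 + 1\right)\right)\right)^{2} = - \left(158 + 2 \cdot 5 \cdot 2 \left(4 + 5 \cdot 2\right)\right)^{2} = - \left(158 + 2 \cdot 10 \left(4 + 10\right)\right)^{2} = - \left(158 + 2 \cdot 10 \cdot 14\right)^{2} = - \left(158 + 280\right)^{2} = - 438^{2} = \left(-1\right) 191844 = -191844$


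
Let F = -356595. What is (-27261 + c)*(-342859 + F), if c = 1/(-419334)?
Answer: 85061524926175/4461 ≈ 1.9068e+10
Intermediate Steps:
c = -1/419334 ≈ -2.3847e-6
(-27261 + c)*(-342859 + F) = (-27261 - 1/419334)*(-342859 - 356595) = -11431464175/419334*(-699454) = 85061524926175/4461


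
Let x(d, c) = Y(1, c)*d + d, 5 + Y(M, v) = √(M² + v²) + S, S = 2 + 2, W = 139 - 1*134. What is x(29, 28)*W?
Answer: 145*√785 ≈ 4062.6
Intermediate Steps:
W = 5 (W = 139 - 134 = 5)
S = 4
Y(M, v) = -1 + √(M² + v²) (Y(M, v) = -5 + (√(M² + v²) + 4) = -5 + (4 + √(M² + v²)) = -1 + √(M² + v²))
x(d, c) = d + d*(-1 + √(1 + c²)) (x(d, c) = (-1 + √(1² + c²))*d + d = (-1 + √(1 + c²))*d + d = d*(-1 + √(1 + c²)) + d = d + d*(-1 + √(1 + c²)))
x(29, 28)*W = (29*√(1 + 28²))*5 = (29*√(1 + 784))*5 = (29*√785)*5 = 145*√785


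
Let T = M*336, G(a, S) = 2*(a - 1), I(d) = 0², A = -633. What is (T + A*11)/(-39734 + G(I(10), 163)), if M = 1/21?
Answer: 6947/39736 ≈ 0.17483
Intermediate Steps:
I(d) = 0
G(a, S) = -2 + 2*a (G(a, S) = 2*(-1 + a) = -2 + 2*a)
M = 1/21 ≈ 0.047619
T = 16 (T = (1/21)*336 = 16)
(T + A*11)/(-39734 + G(I(10), 163)) = (16 - 633*11)/(-39734 + (-2 + 2*0)) = (16 - 6963)/(-39734 + (-2 + 0)) = -6947/(-39734 - 2) = -6947/(-39736) = -6947*(-1/39736) = 6947/39736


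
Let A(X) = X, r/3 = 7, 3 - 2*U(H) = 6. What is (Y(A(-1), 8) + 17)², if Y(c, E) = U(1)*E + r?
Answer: 676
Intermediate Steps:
U(H) = -3/2 (U(H) = 3/2 - ½*6 = 3/2 - 3 = -3/2)
r = 21 (r = 3*7 = 21)
Y(c, E) = 21 - 3*E/2 (Y(c, E) = -3*E/2 + 21 = 21 - 3*E/2)
(Y(A(-1), 8) + 17)² = ((21 - 3/2*8) + 17)² = ((21 - 12) + 17)² = (9 + 17)² = 26² = 676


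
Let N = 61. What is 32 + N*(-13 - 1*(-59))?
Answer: 2838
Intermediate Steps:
32 + N*(-13 - 1*(-59)) = 32 + 61*(-13 - 1*(-59)) = 32 + 61*(-13 + 59) = 32 + 61*46 = 32 + 2806 = 2838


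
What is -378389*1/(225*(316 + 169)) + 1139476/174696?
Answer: 4853522813/1588641750 ≈ 3.0551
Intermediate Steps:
-378389*1/(225*(316 + 169)) + 1139476/174696 = -378389/(225*485) + 1139476*(1/174696) = -378389/109125 + 284869/43674 = 4853522813/1588641750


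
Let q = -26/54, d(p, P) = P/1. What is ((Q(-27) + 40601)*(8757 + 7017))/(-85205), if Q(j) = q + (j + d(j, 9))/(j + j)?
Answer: -5763940534/766845 ≈ -7516.4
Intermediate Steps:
d(p, P) = P (d(p, P) = P*1 = P)
q = -13/27 (q = -26*1/54 = -13/27 ≈ -0.48148)
Q(j) = -13/27 + (9 + j)/(2*j) (Q(j) = -13/27 + (j + 9)/(j + j) = -13/27 + (9 + j)/((2*j)) = -13/27 + (9 + j)*(1/(2*j)) = -13/27 + (9 + j)/(2*j))
((Q(-27) + 40601)*(8757 + 7017))/(-85205) = (((1/54)*(243 - 27)/(-27) + 40601)*(8757 + 7017))/(-85205) = (((1/54)*(-1/27)*216 + 40601)*15774)*(-1/85205) = ((-4/27 + 40601)*15774)*(-1/85205) = ((1096223/27)*15774)*(-1/85205) = (5763940534/9)*(-1/85205) = -5763940534/766845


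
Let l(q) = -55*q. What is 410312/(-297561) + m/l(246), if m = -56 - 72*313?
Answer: 5914024/20333335 ≈ 0.29085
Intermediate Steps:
m = -22592 (m = -56 - 22536 = -22592)
410312/(-297561) + m/l(246) = 410312/(-297561) - 22592/((-55*246)) = 410312*(-1/297561) - 22592/(-13530) = -410312/297561 - 22592*(-1/13530) = -410312/297561 + 11296/6765 = 5914024/20333335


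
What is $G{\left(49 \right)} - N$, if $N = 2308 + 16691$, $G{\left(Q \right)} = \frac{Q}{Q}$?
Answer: $-18998$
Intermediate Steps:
$G{\left(Q \right)} = 1$
$N = 18999$
$G{\left(49 \right)} - N = 1 - 18999 = -18998$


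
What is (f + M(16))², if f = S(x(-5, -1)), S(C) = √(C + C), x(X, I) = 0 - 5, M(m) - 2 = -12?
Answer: (10 - I*√10)² ≈ 90.0 - 63.246*I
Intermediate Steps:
M(m) = -10 (M(m) = 2 - 12 = -10)
x(X, I) = -5
S(C) = √2*√C (S(C) = √(2*C) = √2*√C)
f = I*√10 (f = √2*√(-5) = √2*(I*√5) = I*√10 ≈ 3.1623*I)
(f + M(16))² = (I*√10 - 10)² = (-10 + I*√10)²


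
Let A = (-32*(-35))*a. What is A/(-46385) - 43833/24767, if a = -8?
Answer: -362256277/229763459 ≈ -1.5766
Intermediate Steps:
A = -8960 (A = -32*(-35)*(-8) = 1120*(-8) = -8960)
A/(-46385) - 43833/24767 = -8960/(-46385) - 43833/24767 = -8960*(-1/46385) - 43833*1/24767 = 1792/9277 - 43833/24767 = -362256277/229763459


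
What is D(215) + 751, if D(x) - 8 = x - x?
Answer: 759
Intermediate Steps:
D(x) = 8 (D(x) = 8 + (x - x) = 8 + 0 = 8)
D(215) + 751 = 8 + 751 = 759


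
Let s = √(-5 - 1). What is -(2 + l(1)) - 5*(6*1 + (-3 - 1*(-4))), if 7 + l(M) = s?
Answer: -30 - I*√6 ≈ -30.0 - 2.4495*I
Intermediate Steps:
s = I*√6 (s = √(-6) = I*√6 ≈ 2.4495*I)
l(M) = -7 + I*√6
-(2 + l(1)) - 5*(6*1 + (-3 - 1*(-4))) = -(2 + (-7 + I*√6)) - 5*(6*1 + (-3 - 1*(-4))) = -(-5 + I*√6) - 5*(6 + (-3 + 4)) = (5 - I*√6) - 5*(6 + 1) = (5 - I*√6) - 5*7 = (5 - I*√6) - 35 = -30 - I*√6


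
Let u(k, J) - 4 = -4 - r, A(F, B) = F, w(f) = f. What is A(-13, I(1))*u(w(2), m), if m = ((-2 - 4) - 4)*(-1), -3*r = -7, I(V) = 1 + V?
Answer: 91/3 ≈ 30.333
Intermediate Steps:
r = 7/3 (r = -⅓*(-7) = 7/3 ≈ 2.3333)
m = 10 (m = (-6 - 4)*(-1) = -10*(-1) = 10)
u(k, J) = -7/3 (u(k, J) = 4 + (-4 - 1*7/3) = 4 + (-4 - 7/3) = 4 - 19/3 = -7/3)
A(-13, I(1))*u(w(2), m) = -13*(-7/3) = 91/3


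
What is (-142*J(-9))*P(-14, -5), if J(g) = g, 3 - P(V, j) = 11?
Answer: -10224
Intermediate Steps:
P(V, j) = -8 (P(V, j) = 3 - 1*11 = 3 - 11 = -8)
(-142*J(-9))*P(-14, -5) = -142*(-9)*(-8) = 1278*(-8) = -10224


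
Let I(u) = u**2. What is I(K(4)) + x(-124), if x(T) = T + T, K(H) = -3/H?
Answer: -3959/16 ≈ -247.44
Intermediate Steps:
x(T) = 2*T
I(K(4)) + x(-124) = (-3/4)**2 + 2*(-124) = (-3*1/4)**2 - 248 = (-3/4)**2 - 248 = 9/16 - 248 = -3959/16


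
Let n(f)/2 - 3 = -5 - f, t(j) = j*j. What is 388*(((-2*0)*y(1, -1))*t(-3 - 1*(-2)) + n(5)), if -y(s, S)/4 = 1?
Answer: -5432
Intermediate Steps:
y(s, S) = -4 (y(s, S) = -4*1 = -4)
t(j) = j**2
n(f) = -4 - 2*f (n(f) = 6 + 2*(-5 - f) = 6 + (-10 - 2*f) = -4 - 2*f)
388*(((-2*0)*y(1, -1))*t(-3 - 1*(-2)) + n(5)) = 388*((-2*0*(-4))*(-3 - 1*(-2))**2 + (-4 - 2*5)) = 388*((0*(-4))*(-3 + 2)**2 + (-4 - 10)) = 388*(0*(-1)**2 - 14) = 388*(0*1 - 14) = 388*(0 - 14) = 388*(-14) = -5432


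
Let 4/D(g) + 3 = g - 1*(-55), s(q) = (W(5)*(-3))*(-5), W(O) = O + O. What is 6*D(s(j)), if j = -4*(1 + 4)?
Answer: 12/101 ≈ 0.11881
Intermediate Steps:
W(O) = 2*O
j = -20 (j = -4*5 = -20)
s(q) = 150 (s(q) = ((2*5)*(-3))*(-5) = (10*(-3))*(-5) = -30*(-5) = 150)
D(g) = 4/(52 + g) (D(g) = 4/(-3 + (g - 1*(-55))) = 4/(-3 + (g + 55)) = 4/(-3 + (55 + g)) = 4/(52 + g))
6*D(s(j)) = 6*(4/(52 + 150)) = 6*(4/202) = 6*(4*(1/202)) = 6*(2/101) = 12/101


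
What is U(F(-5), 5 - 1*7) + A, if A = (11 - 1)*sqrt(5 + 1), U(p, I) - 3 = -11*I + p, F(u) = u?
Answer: 20 + 10*sqrt(6) ≈ 44.495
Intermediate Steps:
U(p, I) = 3 + p - 11*I (U(p, I) = 3 + (-11*I + p) = 3 + (p - 11*I) = 3 + p - 11*I)
A = 10*sqrt(6) ≈ 24.495
U(F(-5), 5 - 1*7) + A = (3 - 5 - 11*(5 - 1*7)) + 10*sqrt(6) = (3 - 5 - 11*(5 - 7)) + 10*sqrt(6) = (3 - 5 - 11*(-2)) + 10*sqrt(6) = (3 - 5 + 22) + 10*sqrt(6) = 20 + 10*sqrt(6)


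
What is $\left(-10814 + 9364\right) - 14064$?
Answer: $-15514$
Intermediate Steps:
$\left(-10814 + 9364\right) - 14064 = -1450 - 14064 = -15514$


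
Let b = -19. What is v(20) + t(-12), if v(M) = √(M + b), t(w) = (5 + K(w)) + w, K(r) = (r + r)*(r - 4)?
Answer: 378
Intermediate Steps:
K(r) = 2*r*(-4 + r) (K(r) = (2*r)*(-4 + r) = 2*r*(-4 + r))
t(w) = 5 + w + 2*w*(-4 + w) (t(w) = (5 + 2*w*(-4 + w)) + w = 5 + w + 2*w*(-4 + w))
v(M) = √(-19 + M) (v(M) = √(M - 19) = √(-19 + M))
v(20) + t(-12) = √(-19 + 20) + (5 - 12 + 2*(-12)*(-4 - 12)) = √1 + (5 - 12 + 2*(-12)*(-16)) = 1 + (5 - 12 + 384) = 1 + 377 = 378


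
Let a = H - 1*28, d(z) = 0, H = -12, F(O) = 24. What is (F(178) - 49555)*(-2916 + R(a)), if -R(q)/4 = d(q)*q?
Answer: 144432396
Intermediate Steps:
a = -40 (a = -12 - 1*28 = -12 - 28 = -40)
R(q) = 0 (R(q) = -0*q = -4*0 = 0)
(F(178) - 49555)*(-2916 + R(a)) = (24 - 49555)*(-2916 + 0) = -49531*(-2916) = 144432396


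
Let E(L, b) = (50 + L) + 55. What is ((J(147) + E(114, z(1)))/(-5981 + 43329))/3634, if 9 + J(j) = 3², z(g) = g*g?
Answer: 219/135722632 ≈ 1.6136e-6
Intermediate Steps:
z(g) = g²
J(j) = 0 (J(j) = -9 + 3² = -9 + 9 = 0)
E(L, b) = 105 + L
((J(147) + E(114, z(1)))/(-5981 + 43329))/3634 = ((0 + (105 + 114))/(-5981 + 43329))/3634 = ((0 + 219)/37348)*(1/3634) = (219*(1/37348))*(1/3634) = (219/37348)*(1/3634) = 219/135722632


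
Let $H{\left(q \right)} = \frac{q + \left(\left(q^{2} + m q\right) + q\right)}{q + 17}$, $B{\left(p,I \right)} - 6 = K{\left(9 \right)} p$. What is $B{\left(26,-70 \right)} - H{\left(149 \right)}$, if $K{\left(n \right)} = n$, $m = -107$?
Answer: $\frac{16642}{83} \approx 200.51$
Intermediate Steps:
$B{\left(p,I \right)} = 6 + 9 p$
$H{\left(q \right)} = \frac{q^{2} - 105 q}{17 + q}$ ($H{\left(q \right)} = \frac{q + \left(\left(q^{2} - 107 q\right) + q\right)}{q + 17} = \frac{q + \left(q^{2} - 106 q\right)}{17 + q} = \frac{q^{2} - 105 q}{17 + q}$)
$B{\left(26,-70 \right)} - H{\left(149 \right)} = \left(6 + 9 \cdot 26\right) - \frac{149 \left(-105 + 149\right)}{17 + 149} = \left(6 + 234\right) - 149 \cdot \frac{1}{166} \cdot 44 = 240 - 149 \cdot \frac{1}{166} \cdot 44 = 240 - \frac{3278}{83} = \frac{16642}{83}$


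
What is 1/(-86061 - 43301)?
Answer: -1/129362 ≈ -7.7302e-6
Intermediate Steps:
1/(-86061 - 43301) = 1/(-129362) = -1/129362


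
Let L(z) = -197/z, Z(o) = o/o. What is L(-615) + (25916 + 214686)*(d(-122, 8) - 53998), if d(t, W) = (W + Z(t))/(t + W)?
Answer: -151812055062862/11685 ≈ -1.2992e+10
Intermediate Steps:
Z(o) = 1
d(t, W) = (1 + W)/(W + t) (d(t, W) = (W + 1)/(t + W) = (1 + W)/(W + t))
L(-615) + (25916 + 214686)*(d(-122, 8) - 53998) = -197/(-615) + (25916 + 214686)*((1 + 8)/(8 - 122) - 53998) = -197*(-1/615) + 240602*(9/(-114) - 53998) = 197/615 + 240602*(-1/114*9 - 53998) = 197/615 + 240602*(-3/38 - 53998) = 197/615 + 240602*(-2051927/38) = 197/615 - 246848870027/19 = -151812055062862/11685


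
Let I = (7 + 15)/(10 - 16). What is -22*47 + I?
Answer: -3113/3 ≈ -1037.7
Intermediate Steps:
I = -11/3 (I = 22/(-6) = 22*(-⅙) = -11/3 ≈ -3.6667)
-22*47 + I = -22*47 - 11/3 = -1034 - 11/3 = -3113/3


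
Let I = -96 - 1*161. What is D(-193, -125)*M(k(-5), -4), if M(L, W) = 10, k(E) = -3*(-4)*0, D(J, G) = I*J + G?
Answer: 494760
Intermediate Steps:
I = -257 (I = -96 - 161 = -257)
D(J, G) = G - 257*J (D(J, G) = -257*J + G = G - 257*J)
k(E) = 0 (k(E) = 12*0 = 0)
D(-193, -125)*M(k(-5), -4) = (-125 - 257*(-193))*10 = (-125 + 49601)*10 = 49476*10 = 494760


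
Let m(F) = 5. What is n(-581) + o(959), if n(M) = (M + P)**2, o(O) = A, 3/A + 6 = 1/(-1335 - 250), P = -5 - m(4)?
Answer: 3322006836/9511 ≈ 3.4928e+5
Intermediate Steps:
P = -10 (P = -5 - 1*5 = -5 - 5 = -10)
A = -4755/9511 (A = 3/(-6 + 1/(-1335 - 250)) = 3/(-6 + 1/(-1585)) = 3/(-6 - 1/1585) = 3/(-9511/1585) = 3*(-1585/9511) = -4755/9511 ≈ -0.49995)
o(O) = -4755/9511
n(M) = (-10 + M)**2 (n(M) = (M - 10)**2 = (-10 + M)**2)
n(-581) + o(959) = (-10 - 581)**2 - 4755/9511 = (-591)**2 - 4755/9511 = 349281 - 4755/9511 = 3322006836/9511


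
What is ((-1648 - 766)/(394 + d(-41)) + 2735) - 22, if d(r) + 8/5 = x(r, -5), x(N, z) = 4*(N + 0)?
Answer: 1543088/571 ≈ 2702.4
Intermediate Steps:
x(N, z) = 4*N
d(r) = -8/5 + 4*r
((-1648 - 766)/(394 + d(-41)) + 2735) - 22 = ((-1648 - 766)/(394 + (-8/5 + 4*(-41))) + 2735) - 22 = (-2414/(394 + (-8/5 - 164)) + 2735) - 22 = (-2414/(394 - 828/5) + 2735) - 22 = (-2414/1142/5 + 2735) - 22 = (-2414*5/1142 + 2735) - 22 = (-6035/571 + 2735) - 22 = 1555650/571 - 22 = 1543088/571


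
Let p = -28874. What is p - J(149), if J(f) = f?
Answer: -29023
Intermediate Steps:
p - J(149) = -28874 - 1*149 = -28874 - 149 = -29023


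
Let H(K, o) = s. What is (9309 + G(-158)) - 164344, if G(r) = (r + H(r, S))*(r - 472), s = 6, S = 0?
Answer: -59275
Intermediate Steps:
H(K, o) = 6
G(r) = (-472 + r)*(6 + r) (G(r) = (r + 6)*(r - 472) = (6 + r)*(-472 + r) = (-472 + r)*(6 + r))
(9309 + G(-158)) - 164344 = (9309 + (-2832 + (-158)² - 466*(-158))) - 164344 = (9309 + (-2832 + 24964 + 73628)) - 164344 = (9309 + 95760) - 164344 = 105069 - 164344 = -59275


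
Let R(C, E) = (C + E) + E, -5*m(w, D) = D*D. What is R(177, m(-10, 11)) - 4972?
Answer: -24217/5 ≈ -4843.4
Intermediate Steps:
m(w, D) = -D**2/5 (m(w, D) = -D*D/5 = -D**2/5)
R(C, E) = C + 2*E
R(177, m(-10, 11)) - 4972 = (177 + 2*(-1/5*11**2)) - 4972 = (177 + 2*(-1/5*121)) - 4972 = (177 + 2*(-121/5)) - 4972 = (177 - 242/5) - 4972 = 643/5 - 4972 = -24217/5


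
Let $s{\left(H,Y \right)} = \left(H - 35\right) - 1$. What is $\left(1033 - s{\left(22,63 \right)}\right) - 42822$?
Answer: $-41775$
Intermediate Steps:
$s{\left(H,Y \right)} = -36 + H$ ($s{\left(H,Y \right)} = \left(H - 35\right) - 1 = \left(-35 + H\right) - 1 = -36 + H$)
$\left(1033 - s{\left(22,63 \right)}\right) - 42822 = \left(1033 - \left(-36 + 22\right)\right) - 42822 = \left(1033 - -14\right) - 42822 = \left(1033 + 14\right) - 42822 = 1047 - 42822 = -41775$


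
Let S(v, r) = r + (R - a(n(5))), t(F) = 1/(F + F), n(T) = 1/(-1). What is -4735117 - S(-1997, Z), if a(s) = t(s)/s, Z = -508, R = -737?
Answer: -9467743/2 ≈ -4.7339e+6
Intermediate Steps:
n(T) = -1
t(F) = 1/(2*F)
a(s) = 1/(2*s²) (a(s) = (1/(2*s))/s = 1/(2*s²))
S(v, r) = -1475/2 + r (S(v, r) = r + (-737 - 1/(2*(-1)²)) = r + (-737 - 1/2) = r + (-737 - 1*½) = r + (-737 - ½) = r - 1475/2 = -1475/2 + r)
-4735117 - S(-1997, Z) = -4735117 - (-1475/2 - 508) = -4735117 - 1*(-2491/2) = -4735117 + 2491/2 = -9467743/2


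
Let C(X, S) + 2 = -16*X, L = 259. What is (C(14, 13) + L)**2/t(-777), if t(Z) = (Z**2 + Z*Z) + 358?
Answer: 1089/1207816 ≈ 0.00090163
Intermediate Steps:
t(Z) = 358 + 2*Z**2 (t(Z) = (Z**2 + Z**2) + 358 = 2*Z**2 + 358 = 358 + 2*Z**2)
C(X, S) = -2 - 16*X
(C(14, 13) + L)**2/t(-777) = ((-2 - 16*14) + 259)**2/(358 + 2*(-777)**2) = ((-2 - 224) + 259)**2/(358 + 2*603729) = (-226 + 259)**2/(358 + 1207458) = 33**2/1207816 = 1089*(1/1207816) = 1089/1207816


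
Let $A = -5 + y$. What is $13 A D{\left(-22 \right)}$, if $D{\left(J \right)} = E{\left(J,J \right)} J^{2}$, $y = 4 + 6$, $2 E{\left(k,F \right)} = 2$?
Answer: $31460$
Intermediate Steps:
$E{\left(k,F \right)} = 1$ ($E{\left(k,F \right)} = \frac{1}{2} \cdot 2 = 1$)
$y = 10$
$A = 5$ ($A = -5 + 10 = 5$)
$D{\left(J \right)} = J^{2}$ ($D{\left(J \right)} = 1 J^{2} = J^{2}$)
$13 A D{\left(-22 \right)} = 13 \cdot 5 \left(-22\right)^{2} = 65 \cdot 484 = 31460$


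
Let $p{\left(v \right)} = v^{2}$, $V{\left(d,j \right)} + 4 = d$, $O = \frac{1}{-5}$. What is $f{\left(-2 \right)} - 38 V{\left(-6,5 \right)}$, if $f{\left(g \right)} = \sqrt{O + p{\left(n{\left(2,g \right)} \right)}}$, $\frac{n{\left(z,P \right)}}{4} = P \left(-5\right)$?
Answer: $380 + \frac{\sqrt{39995}}{5} \approx 420.0$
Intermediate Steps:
$O = - \frac{1}{5} \approx -0.2$
$n{\left(z,P \right)} = - 20 P$ ($n{\left(z,P \right)} = 4 P \left(-5\right) = 4 \left(- 5 P\right) = - 20 P$)
$V{\left(d,j \right)} = -4 + d$
$f{\left(g \right)} = \sqrt{- \frac{1}{5} + 400 g^{2}}$ ($f{\left(g \right)} = \sqrt{- \frac{1}{5} + \left(- 20 g\right)^{2}} = \sqrt{- \frac{1}{5} + 400 g^{2}}$)
$f{\left(-2 \right)} - 38 V{\left(-6,5 \right)} = \frac{\sqrt{-5 + 10000 \left(-2\right)^{2}}}{5} - 38 \left(-4 - 6\right) = \frac{\sqrt{-5 + 10000 \cdot 4}}{5} - -380 = \frac{\sqrt{-5 + 40000}}{5} + 380 = \frac{\sqrt{39995}}{5} + 380 = 380 + \frac{\sqrt{39995}}{5}$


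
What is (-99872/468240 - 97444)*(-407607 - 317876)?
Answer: 2068863427417666/29265 ≈ 7.0694e+10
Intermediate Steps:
(-99872/468240 - 97444)*(-407607 - 317876) = (-99872*1/468240 - 97444)*(-725483) = (-6242/29265 - 97444)*(-725483) = -2851704902/29265*(-725483) = 2068863427417666/29265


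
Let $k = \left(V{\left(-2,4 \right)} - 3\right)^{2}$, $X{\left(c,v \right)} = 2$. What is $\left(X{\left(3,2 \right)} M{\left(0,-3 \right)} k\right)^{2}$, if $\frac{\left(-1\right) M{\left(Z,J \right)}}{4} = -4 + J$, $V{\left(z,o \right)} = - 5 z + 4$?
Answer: $45914176$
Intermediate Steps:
$V{\left(z,o \right)} = 4 - 5 z$
$k = 121$ ($k = \left(\left(4 - -10\right) - 3\right)^{2} = \left(\left(4 + 10\right) - 3\right)^{2} = \left(14 - 3\right)^{2} = 11^{2} = 121$)
$M{\left(Z,J \right)} = 16 - 4 J$ ($M{\left(Z,J \right)} = - 4 \left(-4 + J\right) = 16 - 4 J$)
$\left(X{\left(3,2 \right)} M{\left(0,-3 \right)} k\right)^{2} = \left(2 \left(16 - -12\right) 121\right)^{2} = \left(2 \left(16 + 12\right) 121\right)^{2} = \left(2 \cdot 28 \cdot 121\right)^{2} = \left(56 \cdot 121\right)^{2} = 6776^{2} = 45914176$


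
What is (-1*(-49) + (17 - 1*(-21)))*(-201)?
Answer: -17487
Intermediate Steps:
(-1*(-49) + (17 - 1*(-21)))*(-201) = (49 + (17 + 21))*(-201) = (49 + 38)*(-201) = 87*(-201) = -17487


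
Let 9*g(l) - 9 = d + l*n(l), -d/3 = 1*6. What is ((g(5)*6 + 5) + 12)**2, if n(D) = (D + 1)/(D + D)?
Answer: 169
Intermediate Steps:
n(D) = (1 + D)/(2*D) (n(D) = (1 + D)/((2*D)) = (1 + D)*(1/(2*D)) = (1 + D)/(2*D))
d = -18 (d = -3*6 = -18)
g(l) = -17/18 + l/18 (g(l) = 1 + (-18 + l*((1 + l)/(2*l)))/9 = 1 + (-18 + (1/2 + l/2))/9 = 1 + (-35/2 + l/2)/9 = 1 + (-35/18 + l/18) = -17/18 + l/18)
((g(5)*6 + 5) + 12)**2 = (((-17/18 + (1/18)*5)*6 + 5) + 12)**2 = (((-17/18 + 5/18)*6 + 5) + 12)**2 = ((-2/3*6 + 5) + 12)**2 = ((-4 + 5) + 12)**2 = (1 + 12)**2 = 13**2 = 169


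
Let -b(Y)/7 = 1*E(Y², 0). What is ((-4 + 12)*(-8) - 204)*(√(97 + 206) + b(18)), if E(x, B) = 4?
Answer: 7504 - 268*√303 ≈ 2839.0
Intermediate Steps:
b(Y) = -28 (b(Y) = -7*4 = -28)
((-4 + 12)*(-8) - 204)*(√(97 + 206) + b(18)) = ((-4 + 12)*(-8) - 204)*(√(97 + 206) - 28) = (8*(-8) - 204)*(√303 - 28) = (-64 - 204)*(-28 + √303) = -268*(-28 + √303) = 7504 - 268*√303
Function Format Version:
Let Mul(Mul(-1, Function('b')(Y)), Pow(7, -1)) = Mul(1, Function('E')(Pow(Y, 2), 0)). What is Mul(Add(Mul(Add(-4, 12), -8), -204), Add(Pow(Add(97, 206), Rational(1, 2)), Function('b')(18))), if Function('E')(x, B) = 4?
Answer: Add(7504, Mul(-268, Pow(303, Rational(1, 2)))) ≈ 2839.0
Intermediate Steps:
Function('b')(Y) = -28 (Function('b')(Y) = Mul(-7, Mul(1, 4)) = Mul(-7, 4) = -28)
Mul(Add(Mul(Add(-4, 12), -8), -204), Add(Pow(Add(97, 206), Rational(1, 2)), Function('b')(18))) = Mul(Add(Mul(Add(-4, 12), -8), -204), Add(Pow(Add(97, 206), Rational(1, 2)), -28)) = Mul(Add(Mul(8, -8), -204), Add(Pow(303, Rational(1, 2)), -28)) = Mul(Add(-64, -204), Add(-28, Pow(303, Rational(1, 2)))) = Mul(-268, Add(-28, Pow(303, Rational(1, 2)))) = Add(7504, Mul(-268, Pow(303, Rational(1, 2))))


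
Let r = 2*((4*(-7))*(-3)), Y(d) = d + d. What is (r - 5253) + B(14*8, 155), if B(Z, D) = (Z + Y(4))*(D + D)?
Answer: 32115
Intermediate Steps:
Y(d) = 2*d
r = 168 (r = 2*(-28*(-3)) = 2*84 = 168)
B(Z, D) = 2*D*(8 + Z) (B(Z, D) = (Z + 2*4)*(D + D) = (Z + 8)*(2*D) = (8 + Z)*(2*D) = 2*D*(8 + Z))
(r - 5253) + B(14*8, 155) = (168 - 5253) + 2*155*(8 + 14*8) = -5085 + 2*155*(8 + 112) = -5085 + 2*155*120 = -5085 + 37200 = 32115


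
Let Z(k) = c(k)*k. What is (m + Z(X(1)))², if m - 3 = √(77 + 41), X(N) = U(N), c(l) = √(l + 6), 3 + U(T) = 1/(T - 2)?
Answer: (3 + √118 - 4*√2)² ≈ 67.337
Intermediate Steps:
U(T) = -3 + 1/(-2 + T) (U(T) = -3 + 1/(T - 2) = -3 + 1/(-2 + T))
c(l) = √(6 + l)
X(N) = (7 - 3*N)/(-2 + N)
m = 3 + √118 (m = 3 + √(77 + 41) = 3 + √118 ≈ 13.863)
Z(k) = k*√(6 + k) (Z(k) = √(6 + k)*k = k*√(6 + k))
(m + Z(X(1)))² = ((3 + √118) + ((7 - 3*1)/(-2 + 1))*√(6 + (7 - 3*1)/(-2 + 1)))² = ((3 + √118) + ((7 - 3)/(-1))*√(6 + (7 - 3)/(-1)))² = ((3 + √118) + (-1*4)*√(6 - 1*4))² = ((3 + √118) - 4*√(6 - 4))² = ((3 + √118) - 4*√2)² = (3 + √118 - 4*√2)²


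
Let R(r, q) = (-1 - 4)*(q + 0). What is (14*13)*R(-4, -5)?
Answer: 4550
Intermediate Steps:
R(r, q) = -5*q
(14*13)*R(-4, -5) = (14*13)*(-5*(-5)) = 182*25 = 4550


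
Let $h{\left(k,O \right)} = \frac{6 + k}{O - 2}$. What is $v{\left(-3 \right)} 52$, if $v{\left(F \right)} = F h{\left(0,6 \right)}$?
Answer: $-234$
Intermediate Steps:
$h{\left(k,O \right)} = \frac{6 + k}{-2 + O}$
$v{\left(F \right)} = \frac{3 F}{2}$ ($v{\left(F \right)} = F \frac{6 + 0}{-2 + 6} = F \frac{1}{4} \cdot 6 = F \frac{3}{2} = \frac{3 F}{2}$)
$v{\left(-3 \right)} 52 = \frac{3}{2} \left(-3\right) 52 = \left(- \frac{9}{2}\right) 52 = -234$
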